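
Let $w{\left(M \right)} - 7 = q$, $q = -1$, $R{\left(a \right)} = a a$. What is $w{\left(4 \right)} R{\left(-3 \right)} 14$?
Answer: $756$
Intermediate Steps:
$R{\left(a \right)} = a^{2}$
$w{\left(M \right)} = 6$ ($w{\left(M \right)} = 7 - 1 = 6$)
$w{\left(4 \right)} R{\left(-3 \right)} 14 = 6 \left(-3\right)^{2} \cdot 14 = 6 \cdot 9 \cdot 14 = 54 \cdot 14 = 756$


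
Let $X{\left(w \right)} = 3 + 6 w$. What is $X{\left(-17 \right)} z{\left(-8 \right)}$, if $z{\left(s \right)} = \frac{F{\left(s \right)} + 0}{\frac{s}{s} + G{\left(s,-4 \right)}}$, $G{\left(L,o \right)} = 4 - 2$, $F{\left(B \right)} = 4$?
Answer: $-132$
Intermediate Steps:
$G{\left(L,o \right)} = 2$
$z{\left(s \right)} = \frac{4}{3}$ ($z{\left(s \right)} = \frac{4 + 0}{\frac{s}{s} + 2} = \frac{4}{1 + 2} = \frac{4}{3}$)
$X{\left(-17 \right)} z{\left(-8 \right)} = \left(3 + 6 \left(-17\right)\right) \frac{4}{3} = \left(3 - 102\right) \frac{4}{3} = \left(-99\right) \frac{4}{3} = -132$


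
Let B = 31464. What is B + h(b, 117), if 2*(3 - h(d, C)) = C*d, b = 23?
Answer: 60243/2 ≈ 30122.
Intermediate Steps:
h(d, C) = 3 - C*d/2
B + h(b, 117) = 31464 + (3 - 1/2*117*23) = 31464 + (3 - 2691/2) = 31464 - 2685/2 = 60243/2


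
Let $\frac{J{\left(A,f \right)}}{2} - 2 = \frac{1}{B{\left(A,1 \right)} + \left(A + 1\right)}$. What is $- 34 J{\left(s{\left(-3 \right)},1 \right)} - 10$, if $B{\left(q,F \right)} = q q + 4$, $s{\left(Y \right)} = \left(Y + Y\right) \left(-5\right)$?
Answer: $- \frac{8034}{55} \approx -146.07$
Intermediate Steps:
$s{\left(Y \right)} = - 10 Y$ ($s{\left(Y \right)} = 2 Y \left(-5\right) = - 10 Y$)
$B{\left(q,F \right)} = 4 + q^{2}$ ($B{\left(q,F \right)} = q^{2} + 4 = 4 + q^{2}$)
$J{\left(A,f \right)} = 4 + \frac{2}{5 + A + A^{2}}$ ($J{\left(A,f \right)} = 4 + \frac{2}{\left(4 + A^{2}\right) + \left(A + 1\right)} = 4 + \frac{2}{\left(4 + A^{2}\right) + \left(1 + A\right)} = 4 + \frac{2}{5 + A + A^{2}}$)
$- 34 J{\left(s{\left(-3 \right)},1 \right)} - 10 = - 34 \frac{2 \left(11 + 2 \left(\left(-10\right) \left(-3\right)\right) + 2 \left(\left(-10\right) \left(-3\right)\right)^{2}\right)}{5 - -30 + \left(\left(-10\right) \left(-3\right)\right)^{2}} - 10 = - 34 \frac{2 \left(11 + 2 \cdot 30 + 2 \cdot 30^{2}\right)}{5 + 30 + 30^{2}} - 10 = - 34 \frac{2 \left(11 + 60 + 2 \cdot 900\right)}{5 + 30 + 900} - 10 = - 34 \frac{2 \left(11 + 60 + 1800\right)}{935} - 10 = - 34 \cdot 2 \cdot \frac{1}{935} \cdot 1871 - 10 = \left(-34\right) \frac{3742}{935} - 10 = - \frac{7484}{55} - 10 = - \frac{8034}{55}$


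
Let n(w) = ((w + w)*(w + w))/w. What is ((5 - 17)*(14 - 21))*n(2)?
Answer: 672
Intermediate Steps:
n(w) = 4*w (n(w) = ((2*w)*(2*w))/w = (4*w²)/w = 4*w)
((5 - 17)*(14 - 21))*n(2) = ((5 - 17)*(14 - 21))*(4*2) = -12*(-7)*8 = 84*8 = 672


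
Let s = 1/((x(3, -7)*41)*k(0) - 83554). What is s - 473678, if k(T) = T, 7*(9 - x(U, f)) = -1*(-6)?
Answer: -39577691613/83554 ≈ -4.7368e+5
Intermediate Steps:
x(U, f) = 57/7 (x(U, f) = 9 - (-1)*(-6)/7 = 9 - ⅐*6 = 9 - 6/7 = 57/7)
s = -1/83554 (s = 1/(((57/7)*41)*0 - 83554) = 1/((2337/7)*0 - 83554) = 1/(0 - 83554) = 1/(-83554) = -1/83554 ≈ -1.1968e-5)
s - 473678 = -1/83554 - 473678 = -39577691613/83554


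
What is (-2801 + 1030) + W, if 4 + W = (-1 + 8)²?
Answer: -1726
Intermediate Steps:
W = 45 (W = -4 + (-1 + 8)² = -4 + 7² = -4 + 49 = 45)
(-2801 + 1030) + W = (-2801 + 1030) + 45 = -1771 + 45 = -1726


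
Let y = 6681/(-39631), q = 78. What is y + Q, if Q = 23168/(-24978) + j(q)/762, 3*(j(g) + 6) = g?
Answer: -371551241/347286453 ≈ -1.0699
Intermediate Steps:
j(g) = -6 + g/3
Q = -7898/8763 (Q = 23168/(-24978) + (-6 + (⅓)*78)/762 = 23168*(-1/24978) + (-6 + 26)*(1/762) = -64/69 + 20*(1/762) = -64/69 + 10/381 = -7898/8763 ≈ -0.90129)
y = -6681/39631 (y = 6681*(-1/39631) = -6681/39631 ≈ -0.16858)
y + Q = -6681/39631 - 7898/8763 = -371551241/347286453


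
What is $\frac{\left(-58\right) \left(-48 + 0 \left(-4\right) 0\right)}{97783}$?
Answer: $\frac{2784}{97783} \approx 0.028471$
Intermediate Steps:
$\frac{\left(-58\right) \left(-48 + 0 \left(-4\right) 0\right)}{97783} = - 58 \left(-48 + 0 \cdot 0\right) \frac{1}{97783} = - 58 \left(-48 + 0\right) \frac{1}{97783} = \left(-58\right) \left(-48\right) \frac{1}{97783} = 2784 \cdot \frac{1}{97783} = \frac{2784}{97783}$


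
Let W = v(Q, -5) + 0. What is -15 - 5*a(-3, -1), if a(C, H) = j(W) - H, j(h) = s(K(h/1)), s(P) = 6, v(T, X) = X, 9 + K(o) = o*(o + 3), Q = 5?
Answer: -50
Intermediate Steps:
K(o) = -9 + o*(3 + o) (K(o) = -9 + o*(o + 3) = -9 + o*(3 + o))
W = -5 (W = -5 + 0 = -5)
j(h) = 6
a(C, H) = 6 - H
-15 - 5*a(-3, -1) = -15 - 5*(6 - 1*(-1)) = -15 - 5*(6 + 1) = -15 - 5*7 = -15 - 35 = -50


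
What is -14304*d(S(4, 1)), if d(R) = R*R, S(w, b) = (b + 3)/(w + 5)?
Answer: -76288/27 ≈ -2825.5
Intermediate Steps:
S(w, b) = (3 + b)/(5 + w)
d(R) = R**2
-14304*d(S(4, 1)) = -14304*(3 + 1)**2/(5 + 4)**2 = -14304*(4/9)**2 = -14304*16/81 = -76288/27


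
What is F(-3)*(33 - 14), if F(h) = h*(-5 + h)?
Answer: 456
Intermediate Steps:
F(-3)*(33 - 14) = (-3*(-5 - 3))*(33 - 14) = -3*(-8)*19 = 24*19 = 456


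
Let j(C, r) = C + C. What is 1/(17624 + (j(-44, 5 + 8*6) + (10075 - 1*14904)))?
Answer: 1/12707 ≈ 7.8697e-5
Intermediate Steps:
j(C, r) = 2*C
1/(17624 + (j(-44, 5 + 8*6) + (10075 - 1*14904))) = 1/(17624 + (2*(-44) + (10075 - 1*14904))) = 1/(17624 + (-88 + (10075 - 14904))) = 1/(17624 + (-88 - 4829)) = 1/(17624 - 4917) = 1/12707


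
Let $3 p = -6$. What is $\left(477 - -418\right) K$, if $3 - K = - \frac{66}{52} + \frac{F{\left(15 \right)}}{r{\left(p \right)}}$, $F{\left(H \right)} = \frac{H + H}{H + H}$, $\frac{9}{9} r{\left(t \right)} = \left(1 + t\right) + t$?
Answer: $\frac{321305}{78} \approx 4119.3$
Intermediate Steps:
$p = -2$ ($p = \frac{1}{3} \left(-6\right) = -2$)
$r{\left(t \right)} = 1 + 2 t$ ($r{\left(t \right)} = \left(1 + t\right) + t = 1 + 2 t$)
$F{\left(H \right)} = 1$ ($F{\left(H \right)} = \frac{2 H}{2 H} = 2 H \frac{1}{2 H} = 1$)
$K = \frac{359}{78}$ ($K = 3 - \left(- \frac{66}{52} + 1 \frac{1}{1 + 2 \left(-2\right)}\right) = 3 - \left(\left(-66\right) \frac{1}{52} + 1 \frac{1}{1 - 4}\right) = 3 - \left(- \frac{33}{26} + 1 \frac{1}{-3}\right) = 3 - \left(- \frac{33}{26} + 1 \left(- \frac{1}{3}\right)\right) = 3 - \left(- \frac{33}{26} - \frac{1}{3}\right) = 3 - - \frac{125}{78} = 3 + \frac{125}{78} = \frac{359}{78} \approx 4.6026$)
$\left(477 - -418\right) K = \left(477 - -418\right) \frac{359}{78} = \left(477 + 418\right) \frac{359}{78} = 895 \cdot \frac{359}{78} = \frac{321305}{78}$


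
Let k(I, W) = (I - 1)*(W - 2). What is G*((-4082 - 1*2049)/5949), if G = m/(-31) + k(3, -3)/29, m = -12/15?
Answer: 2930618/8913585 ≈ 0.32878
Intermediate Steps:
m = -4/5 (m = -12*1/15 = -4/5 ≈ -0.80000)
k(I, W) = (-1 + I)*(-2 + W)
G = -1434/4495 (G = -4/5/(-31) + (2 - 1*(-3) - 2*3 + 3*(-3))/29 = -4/5*(-1/31) + (2 + 3 - 6 - 9)*(1/29) = 4/155 - 10*1/29 = 4/155 - 10/29 = -1434/4495 ≈ -0.31902)
G*((-4082 - 1*2049)/5949) = -1434*(-4082 - 1*2049)/(4495*5949) = -1434*(-4082 - 2049)/(4495*5949) = -(-8791854)/(4495*5949) = -1434/4495*(-6131/5949) = 2930618/8913585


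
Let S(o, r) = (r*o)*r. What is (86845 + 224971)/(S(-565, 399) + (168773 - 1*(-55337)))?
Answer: -311816/89724455 ≈ -0.0034753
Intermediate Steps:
S(o, r) = o*r² (S(o, r) = (o*r)*r = o*r²)
(86845 + 224971)/(S(-565, 399) + (168773 - 1*(-55337))) = (86845 + 224971)/(-565*399² + (168773 - 1*(-55337))) = 311816/(-565*159201 + (168773 + 55337)) = 311816/(-89948565 + 224110) = 311816/(-89724455) = 311816*(-1/89724455) = -311816/89724455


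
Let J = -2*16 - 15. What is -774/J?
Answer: 774/47 ≈ 16.468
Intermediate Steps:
J = -47 (J = -32 - 15 = -47)
-774/J = -774/(-47) = -774*(-1/47) = 774/47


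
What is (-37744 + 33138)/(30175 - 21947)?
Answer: -2303/4114 ≈ -0.55980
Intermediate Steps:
(-37744 + 33138)/(30175 - 21947) = -4606/8228 = -4606*1/8228 = -2303/4114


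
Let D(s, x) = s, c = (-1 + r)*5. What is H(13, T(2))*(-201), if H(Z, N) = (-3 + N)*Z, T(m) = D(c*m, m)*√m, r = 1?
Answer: 7839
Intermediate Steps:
c = 0 (c = (-1 + 1)*5 = 0*5 = 0)
T(m) = 0 (T(m) = (0*m)*√m = 0*√m = 0)
H(Z, N) = Z*(-3 + N)
H(13, T(2))*(-201) = (13*(-3 + 0))*(-201) = (13*(-3))*(-201) = -39*(-201) = 7839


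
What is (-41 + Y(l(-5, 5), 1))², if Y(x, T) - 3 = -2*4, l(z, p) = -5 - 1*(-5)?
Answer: 2116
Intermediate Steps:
l(z, p) = 0 (l(z, p) = -5 + 5 = 0)
Y(x, T) = -5 (Y(x, T) = 3 - 2*4 = 3 - 8 = -5)
(-41 + Y(l(-5, 5), 1))² = (-41 - 5)² = (-46)² = 2116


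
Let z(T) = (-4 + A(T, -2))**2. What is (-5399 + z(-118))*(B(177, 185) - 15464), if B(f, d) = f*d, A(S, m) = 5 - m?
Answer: -93144590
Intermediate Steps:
B(f, d) = d*f
z(T) = 9 (z(T) = (-4 + (5 - 1*(-2)))**2 = (-4 + (5 + 2))**2 = (-4 + 7)**2 = 3**2 = 9)
(-5399 + z(-118))*(B(177, 185) - 15464) = (-5399 + 9)*(185*177 - 15464) = -5390*(32745 - 15464) = -5390*17281 = -93144590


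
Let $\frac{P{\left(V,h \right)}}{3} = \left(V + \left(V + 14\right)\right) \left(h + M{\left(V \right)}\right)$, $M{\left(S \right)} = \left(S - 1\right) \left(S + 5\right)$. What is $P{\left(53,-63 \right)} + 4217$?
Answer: $1067297$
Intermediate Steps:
$M{\left(S \right)} = \left(-1 + S\right) \left(5 + S\right)$
$P{\left(V,h \right)} = 3 \left(14 + 2 V\right) \left(-5 + h + V^{2} + 4 V\right)$ ($P{\left(V,h \right)} = 3 \left(V + \left(V + 14\right)\right) \left(h + \left(-5 + V^{2} + 4 V\right)\right) = 3 \left(V + \left(14 + V\right)\right) \left(-5 + h + V^{2} + 4 V\right) = 3 \left(14 + 2 V\right) \left(-5 + h + V^{2} + 4 V\right)$)
$P{\left(53,-63 \right)} + 4217 = \left(-210 + 6 \cdot 53^{3} + 42 \left(-63\right) + 66 \cdot 53^{2} + 138 \cdot 53 + 6 \cdot 53 \left(-63\right)\right) + 4217 = \left(-210 + 6 \cdot 148877 - 2646 + 66 \cdot 2809 + 7314 - 20034\right) + 4217 = \left(-210 + 893262 - 2646 + 185394 + 7314 - 20034\right) + 4217 = 1063080 + 4217 = 1067297$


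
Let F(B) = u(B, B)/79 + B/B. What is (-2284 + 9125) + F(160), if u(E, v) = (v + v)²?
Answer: 642918/79 ≈ 8138.2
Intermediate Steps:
u(E, v) = 4*v² (u(E, v) = (2*v)² = 4*v²)
F(B) = 1 + 4*B²/79 (F(B) = (4*B²)/79 + B/B = (4*B²)*(1/79) + 1 = 4*B²/79 + 1 = 1 + 4*B²/79)
(-2284 + 9125) + F(160) = (-2284 + 9125) + (1 + (4/79)*160²) = 6841 + (1 + (4/79)*25600) = 6841 + (1 + 102400/79) = 6841 + 102479/79 = 642918/79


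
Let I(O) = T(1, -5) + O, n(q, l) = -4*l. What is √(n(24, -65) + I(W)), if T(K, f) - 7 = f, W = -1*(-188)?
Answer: 15*√2 ≈ 21.213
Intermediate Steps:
W = 188
T(K, f) = 7 + f
I(O) = 2 + O (I(O) = (7 - 5) + O = 2 + O)
√(n(24, -65) + I(W)) = √(-4*(-65) + (2 + 188)) = √(260 + 190) = √450 = 15*√2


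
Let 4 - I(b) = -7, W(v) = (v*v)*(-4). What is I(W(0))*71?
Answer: 781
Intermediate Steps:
W(v) = -4*v² (W(v) = v²*(-4) = -4*v²)
I(b) = 11 (I(b) = 4 - 1*(-7) = 4 + 7 = 11)
I(W(0))*71 = 11*71 = 781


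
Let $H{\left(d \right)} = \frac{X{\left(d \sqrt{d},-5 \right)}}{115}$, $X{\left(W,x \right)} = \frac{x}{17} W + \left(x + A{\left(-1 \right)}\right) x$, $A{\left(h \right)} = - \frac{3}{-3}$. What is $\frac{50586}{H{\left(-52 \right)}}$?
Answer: $\frac{168122571}{18154} - \frac{128564319 i \sqrt{13}}{9077} \approx 9260.9 - 51068.0 i$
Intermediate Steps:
$A{\left(h \right)} = 1$ ($A{\left(h \right)} = \left(-3\right) \left(- \frac{1}{3}\right) = 1$)
$X{\left(W,x \right)} = x \left(1 + x\right) + \frac{W x}{17}$ ($X{\left(W,x \right)} = \frac{x}{17} W + \left(x + 1\right) x = x \frac{1}{17} W + \left(1 + x\right) x = \frac{x}{17} W + x \left(1 + x\right) = \frac{W x}{17} + x \left(1 + x\right) = x \left(1 + x\right) + \frac{W x}{17}$)
$H{\left(d \right)} = \frac{4}{23} - \frac{d^{\frac{3}{2}}}{391}$ ($H{\left(d \right)} = \frac{\frac{1}{17} \left(-5\right) \left(17 + d \sqrt{d} + 17 \left(-5\right)\right)}{115} = \frac{1}{17} \left(-5\right) \left(17 + d^{\frac{3}{2}} - 85\right) \frac{1}{115} = \frac{1}{17} \left(-5\right) \left(-68 + d^{\frac{3}{2}}\right) \frac{1}{115} = \left(20 - \frac{5 d^{\frac{3}{2}}}{17}\right) \frac{1}{115} = \frac{4}{23} - \frac{d^{\frac{3}{2}}}{391}$)
$\frac{50586}{H{\left(-52 \right)}} = \frac{50586}{\frac{4}{23} - \frac{\left(-52\right)^{\frac{3}{2}}}{391}} = \frac{50586}{\frac{4}{23} - \frac{\left(-104\right) i \sqrt{13}}{391}} = \frac{50586}{\frac{4}{23} + \frac{104 i \sqrt{13}}{391}}$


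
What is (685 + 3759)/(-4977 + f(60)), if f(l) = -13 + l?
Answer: -2222/2465 ≈ -0.90142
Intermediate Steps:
(685 + 3759)/(-4977 + f(60)) = (685 + 3759)/(-4977 + (-13 + 60)) = 4444/(-4977 + 47) = 4444/(-4930) = 4444*(-1/4930) = -2222/2465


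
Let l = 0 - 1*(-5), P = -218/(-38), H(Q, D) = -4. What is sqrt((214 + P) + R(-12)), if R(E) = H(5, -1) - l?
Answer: 2*sqrt(19019)/19 ≈ 14.517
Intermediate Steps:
P = 109/19 (P = -218*(-1/38) = 109/19 ≈ 5.7368)
l = 5 (l = 0 + 5 = 5)
R(E) = -9 (R(E) = -4 - 1*5 = -4 - 5 = -9)
sqrt((214 + P) + R(-12)) = sqrt((214 + 109/19) - 9) = sqrt(4175/19 - 9) = sqrt(4004/19) = 2*sqrt(19019)/19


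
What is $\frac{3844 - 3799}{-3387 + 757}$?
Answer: $- \frac{9}{526} \approx -0.01711$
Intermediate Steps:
$\frac{3844 - 3799}{-3387 + 757} = \frac{45}{-2630} = 45 \left(- \frac{1}{2630}\right) = - \frac{9}{526}$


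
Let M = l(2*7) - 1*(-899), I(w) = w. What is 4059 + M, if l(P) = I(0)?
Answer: 4958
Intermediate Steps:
l(P) = 0
M = 899 (M = 0 - 1*(-899) = 0 + 899 = 899)
4059 + M = 4059 + 899 = 4958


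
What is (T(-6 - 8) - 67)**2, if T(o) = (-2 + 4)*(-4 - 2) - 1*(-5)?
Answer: 5476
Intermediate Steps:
T(o) = -7 (T(o) = 2*(-6) + 5 = -12 + 5 = -7)
(T(-6 - 8) - 67)**2 = (-7 - 67)**2 = (-74)**2 = 5476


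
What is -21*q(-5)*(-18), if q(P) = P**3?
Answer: -47250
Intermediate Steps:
-21*q(-5)*(-18) = -21*(-5)**3*(-18) = -21*(-125)*(-18) = 2625*(-18) = -47250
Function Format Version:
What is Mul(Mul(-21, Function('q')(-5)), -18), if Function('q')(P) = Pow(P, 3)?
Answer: -47250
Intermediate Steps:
Mul(Mul(-21, Function('q')(-5)), -18) = Mul(Mul(-21, Pow(-5, 3)), -18) = Mul(Mul(-21, -125), -18) = Mul(2625, -18) = -47250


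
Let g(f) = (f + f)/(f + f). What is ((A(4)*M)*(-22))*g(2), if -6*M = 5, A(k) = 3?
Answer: 55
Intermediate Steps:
M = -⅚ (M = -⅙*5 = -⅚ ≈ -0.83333)
g(f) = 1 (g(f) = (2*f)/((2*f)) = (2*f)*(1/(2*f)) = 1)
((A(4)*M)*(-22))*g(2) = ((3*(-⅚))*(-22))*1 = -5/2*(-22)*1 = 55*1 = 55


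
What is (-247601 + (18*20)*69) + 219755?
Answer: -3006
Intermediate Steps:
(-247601 + (18*20)*69) + 219755 = (-247601 + 360*69) + 219755 = (-247601 + 24840) + 219755 = -222761 + 219755 = -3006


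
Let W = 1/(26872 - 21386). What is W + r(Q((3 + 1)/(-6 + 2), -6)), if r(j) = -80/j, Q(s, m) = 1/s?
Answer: 438881/5486 ≈ 80.000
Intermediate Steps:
Q(s, m) = 1/s
W = 1/5486 ≈ 0.00018228
W + r(Q((3 + 1)/(-6 + 2), -6)) = 1/5486 - 80*(3 + 1)/(-6 + 2) = 1/5486 - 80*4/(-4) = 1/5486 - 80*4*(-¼) = 1/5486 - 80/(1/(-1)) = 1/5486 - 80/(-1) = 1/5486 - 80*(-1) = 1/5486 + 80 = 438881/5486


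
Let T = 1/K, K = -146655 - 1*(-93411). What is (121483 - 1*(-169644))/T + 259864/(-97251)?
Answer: -137042272123532/8841 ≈ -1.5501e+10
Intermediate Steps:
K = -53244 (K = -146655 + 93411 = -53244)
T = -1/53244 (T = 1/(-53244) = -1/53244 ≈ -1.8781e-5)
(121483 - 1*(-169644))/T + 259864/(-97251) = (121483 - 1*(-169644))/(-1/53244) + 259864/(-97251) = (121483 + 169644)*(-53244) + 259864*(-1/97251) = 291127*(-53244) - 23624/8841 = -15500765988 - 23624/8841 = -137042272123532/8841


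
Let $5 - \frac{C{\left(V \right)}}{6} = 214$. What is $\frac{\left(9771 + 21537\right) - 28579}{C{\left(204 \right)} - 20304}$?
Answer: $- \frac{2729}{21558} \approx -0.12659$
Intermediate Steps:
$C{\left(V \right)} = -1254$ ($C{\left(V \right)} = 30 - 1284 = -1254$)
$\frac{\left(9771 + 21537\right) - 28579}{C{\left(204 \right)} - 20304} = \frac{\left(9771 + 21537\right) - 28579}{-1254 - 20304} = \frac{31308 - 28579}{-21558} = 2729 \left(- \frac{1}{21558}\right) = - \frac{2729}{21558}$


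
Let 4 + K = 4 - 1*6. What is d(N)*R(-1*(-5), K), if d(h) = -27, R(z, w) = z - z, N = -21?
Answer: 0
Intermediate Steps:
K = -6 (K = -4 + (4 - 1*6) = -4 + (4 - 6) = -4 - 2 = -6)
R(z, w) = 0
d(N)*R(-1*(-5), K) = -27*0 = 0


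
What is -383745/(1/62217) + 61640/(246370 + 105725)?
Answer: -1681286205394307/70419 ≈ -2.3875e+10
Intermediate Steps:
-383745/(1/62217) + 61640/(246370 + 105725) = -383745/1/62217 + 61640/352095 = -383745*62217 + 61640*(1/352095) = -23875462665 + 12328/70419 = -1681286205394307/70419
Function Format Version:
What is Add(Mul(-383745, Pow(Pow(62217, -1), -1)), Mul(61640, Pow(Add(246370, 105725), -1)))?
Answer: Rational(-1681286205394307, 70419) ≈ -2.3875e+10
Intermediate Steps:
Add(Mul(-383745, Pow(Pow(62217, -1), -1)), Mul(61640, Pow(Add(246370, 105725), -1))) = Add(Mul(-383745, Pow(Rational(1, 62217), -1)), Mul(61640, Pow(352095, -1))) = Add(Mul(-383745, 62217), Mul(61640, Rational(1, 352095))) = Add(-23875462665, Rational(12328, 70419)) = Rational(-1681286205394307, 70419)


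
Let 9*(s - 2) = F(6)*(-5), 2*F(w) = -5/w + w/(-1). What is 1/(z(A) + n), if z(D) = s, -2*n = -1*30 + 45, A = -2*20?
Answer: -108/389 ≈ -0.27764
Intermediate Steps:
F(w) = -5/(2*w) - w/2 (F(w) = (-5/w + w/(-1))/2 = (-5/w + w*(-1))/2 = (-5/w - w)/2 = (-w - 5/w)/2 = -5/(2*w) - w/2)
A = -40
n = -15/2 (n = -(-1*30 + 45)/2 = -(-30 + 45)/2 = -1/2*15 = -15/2 ≈ -7.5000)
s = 421/108 (s = 2 + (((1/2)*(-5 - 1*6**2)/6)*(-5))/9 = 2 + (((1/2)*(1/6)*(-5 - 1*36))*(-5))/9 = 2 + (((1/2)*(1/6)*(-5 - 36))*(-5))/9 = 2 + (((1/2)*(1/6)*(-41))*(-5))/9 = 2 + (-41/12*(-5))/9 = 2 + (1/9)*(205/12) = 2 + 205/108 = 421/108 ≈ 3.8981)
z(D) = 421/108
1/(z(A) + n) = 1/(421/108 - 15/2) = 1/(-389/108) = -108/389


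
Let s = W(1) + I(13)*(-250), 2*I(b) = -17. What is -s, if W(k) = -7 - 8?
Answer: -2110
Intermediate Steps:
W(k) = -15
I(b) = -17/2 (I(b) = (1/2)*(-17) = -17/2)
s = 2110 (s = -15 - 17/2*(-250) = -15 + 2125 = 2110)
-s = -1*2110 = -2110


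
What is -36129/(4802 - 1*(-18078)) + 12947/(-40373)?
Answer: -1754863477/923734240 ≈ -1.8997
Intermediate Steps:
-36129/(4802 - 1*(-18078)) + 12947/(-40373) = -36129/(4802 + 18078) + 12947*(-1/40373) = -36129/22880 - 12947/40373 = -1754863477/923734240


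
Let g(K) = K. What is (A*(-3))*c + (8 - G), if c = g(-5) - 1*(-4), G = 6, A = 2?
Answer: 8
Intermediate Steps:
c = -1 (c = -5 - 1*(-4) = -5 + 4 = -1)
(A*(-3))*c + (8 - G) = (2*(-3))*(-1) + (8 - 1*6) = -6*(-1) + (8 - 6) = 6 + 2 = 8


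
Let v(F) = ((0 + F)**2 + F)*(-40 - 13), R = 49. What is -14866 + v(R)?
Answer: -144716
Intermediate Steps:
v(F) = -53*F - 53*F**2 (v(F) = (F**2 + F)*(-53) = (F + F**2)*(-53) = -53*F - 53*F**2)
-14866 + v(R) = -14866 - 53*49*(1 + 49) = -14866 - 53*49*50 = -14866 - 129850 = -144716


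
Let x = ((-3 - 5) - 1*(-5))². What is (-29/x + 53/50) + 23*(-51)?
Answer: -528823/450 ≈ -1175.2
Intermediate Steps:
x = 9 (x = (-8 + 5)² = (-3)² = 9)
(-29/x + 53/50) + 23*(-51) = (-29/9 + 53/50) + 23*(-51) = (-29*⅑ + 53*(1/50)) - 1173 = (-29/9 + 53/50) - 1173 = -973/450 - 1173 = -528823/450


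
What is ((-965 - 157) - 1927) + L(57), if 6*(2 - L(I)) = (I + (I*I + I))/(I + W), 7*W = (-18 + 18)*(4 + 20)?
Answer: -18341/6 ≈ -3056.8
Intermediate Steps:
W = 0 (W = ((-18 + 18)*(4 + 20))/7 = (0*24)/7 = (⅐)*0 = 0)
L(I) = 2 - (I² + 2*I)/(6*I) (L(I) = 2 - (I + (I*I + I))/(6*(I + 0)) = 2 - (I + (I² + I))/(6*I) = 2 - (I + (I + I²))/(6*I) = 2 - (I² + 2*I)/(6*I))
((-965 - 157) - 1927) + L(57) = ((-965 - 157) - 1927) + (5/3 - ⅙*57) = (-1122 - 1927) + (5/3 - 19/2) = -3049 - 47/6 = -18341/6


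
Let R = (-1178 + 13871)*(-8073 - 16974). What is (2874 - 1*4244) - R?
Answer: 317920201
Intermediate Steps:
R = -317921571 (R = 12693*(-25047) = -317921571)
(2874 - 1*4244) - R = (2874 - 1*4244) - 1*(-317921571) = (2874 - 4244) + 317921571 = -1370 + 317921571 = 317920201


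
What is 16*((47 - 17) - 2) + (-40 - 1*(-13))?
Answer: 421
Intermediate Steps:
16*((47 - 17) - 2) + (-40 - 1*(-13)) = 16*(30 - 2) + (-40 + 13) = 16*28 - 27 = 448 - 27 = 421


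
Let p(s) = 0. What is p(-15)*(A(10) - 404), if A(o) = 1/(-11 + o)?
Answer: 0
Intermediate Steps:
p(-15)*(A(10) - 404) = 0*(1/(-11 + 10) - 404) = 0*(1/(-1) - 404) = 0*(-1 - 404) = 0*(-405) = 0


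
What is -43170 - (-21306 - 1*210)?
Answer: -21654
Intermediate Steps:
-43170 - (-21306 - 1*210) = -43170 - (-21306 - 210) = -43170 - 1*(-21516) = -43170 + 21516 = -21654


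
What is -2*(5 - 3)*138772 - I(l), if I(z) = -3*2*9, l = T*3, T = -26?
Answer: -555034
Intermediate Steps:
l = -78 (l = -26*3 = -78)
I(z) = -54 (I(z) = -6*9 = -54)
-2*(5 - 3)*138772 - I(l) = -2*(5 - 3)*138772 - 1*(-54) = -2*2*138772 + 54 = -4*138772 + 54 = -555088 + 54 = -555034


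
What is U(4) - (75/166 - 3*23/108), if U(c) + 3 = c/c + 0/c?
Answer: -5417/2988 ≈ -1.8129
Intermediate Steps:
U(c) = -2 (U(c) = -3 + (c/c + 0/c) = -3 + (1 + 0) = -3 + 1 = -2)
U(4) - (75/166 - 3*23/108) = -2 - (75/166 - 3*23/108) = -2 - (75*(1/166) - 69*1/108) = -2 - (75/166 - 23/36) = -2 - 1*(-559/2988) = -2 + 559/2988 = -5417/2988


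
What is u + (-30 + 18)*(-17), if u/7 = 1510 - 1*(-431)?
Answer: 13791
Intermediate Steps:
u = 13587 (u = 7*(1510 - 1*(-431)) = 7*(1510 + 431) = 7*1941 = 13587)
u + (-30 + 18)*(-17) = 13587 + (-30 + 18)*(-17) = 13587 - 12*(-17) = 13587 + 204 = 13791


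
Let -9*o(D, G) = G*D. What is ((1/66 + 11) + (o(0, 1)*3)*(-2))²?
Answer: 528529/4356 ≈ 121.33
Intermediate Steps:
o(D, G) = -D*G/9 (o(D, G) = -G*D/9 = -D*G/9)
((1/66 + 11) + (o(0, 1)*3)*(-2))² = ((1/66 + 11) + (-⅑*0*1*3)*(-2))² = ((1/66 + 11) + (0*3)*(-2))² = (727/66 + 0*(-2))² = (727/66 + 0)² = (727/66)² = 528529/4356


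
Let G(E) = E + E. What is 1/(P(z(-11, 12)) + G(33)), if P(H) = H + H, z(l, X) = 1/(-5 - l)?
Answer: 3/199 ≈ 0.015075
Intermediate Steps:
G(E) = 2*E
P(H) = 2*H
1/(P(z(-11, 12)) + G(33)) = 1/(2*(-1/(5 - 11)) + 2*33) = 1/(2*(-1/(-6)) + 66) = 1/(2*(-1*(-⅙)) + 66) = 1/(2*(⅙) + 66) = 1/(⅓ + 66) = 1/(199/3) = 3/199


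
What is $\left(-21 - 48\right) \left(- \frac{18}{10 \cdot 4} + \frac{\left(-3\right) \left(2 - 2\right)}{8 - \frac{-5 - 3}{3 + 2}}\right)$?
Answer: $\frac{621}{20} \approx 31.05$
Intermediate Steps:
$\left(-21 - 48\right) \left(- \frac{18}{10 \cdot 4} + \frac{\left(-3\right) \left(2 - 2\right)}{8 - \frac{-5 - 3}{3 + 2}}\right) = - 69 \left(- \frac{18}{40} + \frac{\left(-3\right) 0}{8 - - \frac{8}{5}}\right) = - 69 \left(\left(-18\right) \frac{1}{40} + \frac{0}{8 - \left(-8\right) \frac{1}{5}}\right) = - 69 \left(- \frac{9}{20} + \frac{0}{8 - - \frac{8}{5}}\right) = - 69 \left(- \frac{9}{20} + \frac{0}{8 + \frac{8}{5}}\right) = - 69 \left(- \frac{9}{20} + \frac{0}{\frac{48}{5}}\right) = - 69 \left(- \frac{9}{20} + 0 \cdot \frac{5}{48}\right) = - 69 \left(- \frac{9}{20} + 0\right) = \left(-69\right) \left(- \frac{9}{20}\right) = \frac{621}{20}$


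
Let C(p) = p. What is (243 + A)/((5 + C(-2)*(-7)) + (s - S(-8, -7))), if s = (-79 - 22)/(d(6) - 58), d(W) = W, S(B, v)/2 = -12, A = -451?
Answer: -10816/2337 ≈ -4.6282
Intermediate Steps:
S(B, v) = -24 (S(B, v) = 2*(-12) = -24)
s = 101/52 (s = (-79 - 22)/(6 - 58) = -101/(-52) = -101*(-1/52) = 101/52 ≈ 1.9423)
(243 + A)/((5 + C(-2)*(-7)) + (s - S(-8, -7))) = (243 - 451)/((5 - 2*(-7)) + (101/52 - 1*(-24))) = -208/((5 + 14) + (101/52 + 24)) = -208/(19 + 1349/52) = -208/2337/52 = -208*52/2337 = -10816/2337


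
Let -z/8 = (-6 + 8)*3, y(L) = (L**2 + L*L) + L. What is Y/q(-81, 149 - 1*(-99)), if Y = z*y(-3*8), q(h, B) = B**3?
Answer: -423/119164 ≈ -0.0035497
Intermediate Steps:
y(L) = L + 2*L**2 (y(L) = (L**2 + L**2) + L = 2*L**2 + L = L + 2*L**2)
z = -48 (z = -8*(-6 + 8)*3 = -16*3 = -8*6 = -48)
Y = -54144 (Y = -48*(-3*8)*(1 + 2*(-3*8)) = -(-1152)*(1 + 2*(-24)) = -(-1152)*(1 - 48) = -(-1152)*(-47) = -48*1128 = -54144)
Y/q(-81, 149 - 1*(-99)) = -54144/(149 - 1*(-99))**3 = -54144/(149 + 99)**3 = -54144/(248**3) = -54144/15252992 = -54144*1/15252992 = -423/119164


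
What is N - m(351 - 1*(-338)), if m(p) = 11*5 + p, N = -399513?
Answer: -400257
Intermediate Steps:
m(p) = 55 + p
N - m(351 - 1*(-338)) = -399513 - (55 + (351 - 1*(-338))) = -399513 - (55 + (351 + 338)) = -399513 - (55 + 689) = -399513 - 1*744 = -399513 - 744 = -400257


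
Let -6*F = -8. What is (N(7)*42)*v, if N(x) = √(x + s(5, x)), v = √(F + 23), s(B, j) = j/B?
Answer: 42*√5110/5 ≈ 600.47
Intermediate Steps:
F = 4/3 (F = -⅙*(-8) = 4/3 ≈ 1.3333)
v = √219/3 (v = √(4/3 + 23) = √(73/3) = √219/3 ≈ 4.9329)
N(x) = √30*√x/5 (N(x) = √(x + x/5) = √(6*x/5) = √30*√x/5)
(N(7)*42)*v = ((√30*√7/5)*42)*(√219/3) = ((√210/5)*42)*(√219/3) = (42*√210/5)*(√219/3) = 42*√5110/5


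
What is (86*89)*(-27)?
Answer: -206658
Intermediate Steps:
(86*89)*(-27) = 7654*(-27) = -206658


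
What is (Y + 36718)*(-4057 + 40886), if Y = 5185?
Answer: 1543245587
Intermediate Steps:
(Y + 36718)*(-4057 + 40886) = (5185 + 36718)*(-4057 + 40886) = 41903*36829 = 1543245587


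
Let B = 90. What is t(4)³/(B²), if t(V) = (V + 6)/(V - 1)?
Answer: 10/2187 ≈ 0.0045725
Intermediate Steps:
t(V) = (6 + V)/(-1 + V)
t(4)³/(B²) = ((6 + 4)/(-1 + 4))³/(90²) = (10/3)³/8100 = ((⅓)*10)³*(1/8100) = (10/3)³*(1/8100) = (1000/27)*(1/8100) = 10/2187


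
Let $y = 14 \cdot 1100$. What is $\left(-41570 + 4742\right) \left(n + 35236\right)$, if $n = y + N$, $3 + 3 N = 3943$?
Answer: $-1913190048$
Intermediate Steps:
$y = 15400$
$N = \frac{3940}{3}$ ($N = -1 + \frac{1}{3} \cdot 3943 = -1 + \frac{3943}{3} = \frac{3940}{3} \approx 1313.3$)
$n = \frac{50140}{3}$ ($n = 15400 + \frac{3940}{3} = \frac{50140}{3} \approx 16713.0$)
$\left(-41570 + 4742\right) \left(n + 35236\right) = \left(-41570 + 4742\right) \left(\frac{50140}{3} + 35236\right) = \left(-36828\right) \frac{155848}{3} = -1913190048$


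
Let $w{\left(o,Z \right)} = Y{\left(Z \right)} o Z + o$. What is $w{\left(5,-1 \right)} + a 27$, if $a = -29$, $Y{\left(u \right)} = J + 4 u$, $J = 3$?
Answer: $-773$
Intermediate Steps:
$Y{\left(u \right)} = 3 + 4 u$
$w{\left(o,Z \right)} = o + Z o \left(3 + 4 Z\right)$ ($w{\left(o,Z \right)} = \left(3 + 4 Z\right) o Z + o = o \left(3 + 4 Z\right) Z + o = Z o \left(3 + 4 Z\right) + o = o + Z o \left(3 + 4 Z\right)$)
$w{\left(5,-1 \right)} + a 27 = 5 \left(1 - \left(3 + 4 \left(-1\right)\right)\right) - 783 = 5 \left(1 - \left(3 - 4\right)\right) - 783 = 5 \left(1 - -1\right) - 783 = 5 \left(1 + 1\right) - 783 = 5 \cdot 2 - 783 = 10 - 783 = -773$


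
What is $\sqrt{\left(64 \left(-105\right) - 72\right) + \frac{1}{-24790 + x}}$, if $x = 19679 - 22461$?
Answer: $\frac{5 i \sqrt{51633815573}}{13786} \approx 82.414 i$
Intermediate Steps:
$x = -2782$
$\sqrt{\left(64 \left(-105\right) - 72\right) + \frac{1}{-24790 + x}} = \sqrt{\left(64 \left(-105\right) - 72\right) + \frac{1}{-24790 - 2782}} = \sqrt{\left(-6720 - 72\right) + \frac{1}{-27572}} = \sqrt{-6792 - \frac{1}{27572}} = \sqrt{- \frac{187269025}{27572}} = \frac{5 i \sqrt{51633815573}}{13786}$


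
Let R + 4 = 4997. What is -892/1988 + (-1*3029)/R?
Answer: -2618852/2481521 ≈ -1.0553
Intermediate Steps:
R = 4993 (R = -4 + 4997 = 4993)
-892/1988 + (-1*3029)/R = -892/1988 - 1*3029/4993 = -892*1/1988 - 3029*1/4993 = -223/497 - 3029/4993 = -2618852/2481521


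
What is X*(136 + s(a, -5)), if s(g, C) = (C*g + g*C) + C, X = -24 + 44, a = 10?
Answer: 620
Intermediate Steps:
X = 20
s(g, C) = C + 2*C*g (s(g, C) = (C*g + C*g) + C = 2*C*g + C = C + 2*C*g)
X*(136 + s(a, -5)) = 20*(136 - 5*(1 + 2*10)) = 20*(136 - 5*(1 + 20)) = 20*(136 - 5*21) = 20*(136 - 105) = 20*31 = 620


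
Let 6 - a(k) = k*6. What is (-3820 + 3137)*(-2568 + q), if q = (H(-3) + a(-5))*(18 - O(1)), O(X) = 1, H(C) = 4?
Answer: 1289504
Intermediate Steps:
a(k) = 6 - 6*k (a(k) = 6 - k*6 = 6 - 6*k)
q = 680 (q = (4 + (6 - 6*(-5)))*(18 - 1*1) = (4 + (6 + 30))*(18 - 1) = (4 + 36)*17 = 40*17 = 680)
(-3820 + 3137)*(-2568 + q) = (-3820 + 3137)*(-2568 + 680) = -683*(-1888) = 1289504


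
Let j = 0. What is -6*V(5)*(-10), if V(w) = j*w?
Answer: 0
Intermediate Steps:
V(w) = 0 (V(w) = 0*w = 0)
-6*V(5)*(-10) = -6*0*(-10) = 0*(-10) = 0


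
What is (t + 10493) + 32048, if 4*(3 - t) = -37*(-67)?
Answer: 167697/4 ≈ 41924.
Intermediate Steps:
t = -2467/4 (t = 3 - (-37)*(-67)/4 = 3 - 1/4*2479 = 3 - 2479/4 = -2467/4 ≈ -616.75)
(t + 10493) + 32048 = (-2467/4 + 10493) + 32048 = 39505/4 + 32048 = 167697/4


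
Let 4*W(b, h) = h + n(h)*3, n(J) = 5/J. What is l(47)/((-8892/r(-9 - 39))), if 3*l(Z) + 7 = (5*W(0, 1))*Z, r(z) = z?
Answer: 1244/741 ≈ 1.6788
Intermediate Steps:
W(b, h) = h/4 + 15/(4*h) (W(b, h) = (h + (5/h)*3)/4 = (h + 15/h)/4 = h/4 + 15/(4*h))
l(Z) = -7/3 + 20*Z/3 (l(Z) = -7/3 + ((5*((1/4)*(15 + 1**2)/1))*Z)/3 = -7/3 + ((5*((1/4)*1*(15 + 1)))*Z)/3 = -7/3 + ((5*((1/4)*1*16))*Z)/3 = -7/3 + ((5*4)*Z)/3 = -7/3 + (20*Z)/3 = -7/3 + 20*Z/3)
l(47)/((-8892/r(-9 - 39))) = (-7/3 + (20/3)*47)/((-8892/(-9 - 39))) = (-7/3 + 940/3)/((-8892/(-48))) = 311/((-8892*(-1/48))) = 311/(741/4) = 311*(4/741) = 1244/741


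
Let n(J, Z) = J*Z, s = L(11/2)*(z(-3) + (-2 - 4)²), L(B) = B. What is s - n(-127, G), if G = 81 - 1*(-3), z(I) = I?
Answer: 21699/2 ≈ 10850.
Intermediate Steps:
s = 363/2 (s = (11/2)*(-3 + (-2 - 4)²) = (11*(½))*(-3 + (-6)²) = 11*(-3 + 36)/2 = (11/2)*33 = 363/2 ≈ 181.50)
G = 84 (G = 81 + 3 = 84)
s - n(-127, G) = 363/2 - (-127)*84 = 363/2 - 1*(-10668) = 363/2 + 10668 = 21699/2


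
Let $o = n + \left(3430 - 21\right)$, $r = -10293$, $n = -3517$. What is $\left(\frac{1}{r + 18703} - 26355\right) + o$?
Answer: $- \frac{222553829}{8410} \approx -26463.0$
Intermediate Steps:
$o = -108$ ($o = -3517 + \left(3430 - 21\right) = -3517 + 3409 = -108$)
$\left(\frac{1}{r + 18703} - 26355\right) + o = \left(\frac{1}{-10293 + 18703} - 26355\right) - 108 = \left(\frac{1}{8410} - 26355\right) - 108 = - \frac{221645549}{8410} - 108 = - \frac{222553829}{8410}$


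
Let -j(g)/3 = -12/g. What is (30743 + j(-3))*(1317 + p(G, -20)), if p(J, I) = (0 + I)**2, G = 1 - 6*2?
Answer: 52765127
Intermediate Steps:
j(g) = 36/g (j(g) = -(-36)/g = 36/g)
G = -11 (G = 1 - 12 = -11)
p(J, I) = I**2
(30743 + j(-3))*(1317 + p(G, -20)) = (30743 + 36/(-3))*(1317 + (-20)**2) = (30743 + 36*(-1/3))*(1317 + 400) = (30743 - 12)*1717 = 30731*1717 = 52765127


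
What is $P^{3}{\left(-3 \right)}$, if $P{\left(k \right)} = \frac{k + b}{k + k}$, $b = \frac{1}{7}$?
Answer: $\frac{1000}{9261} \approx 0.10798$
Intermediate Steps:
$b = \frac{1}{7} \approx 0.14286$
$P{\left(k \right)} = \frac{\frac{1}{7} + k}{2 k}$ ($P{\left(k \right)} = \frac{k + \frac{1}{7}}{k + k} = \frac{\frac{1}{7} + k}{2 k}$)
$P^{3}{\left(-3 \right)} = \left(\frac{1 + 7 \left(-3\right)}{14 \left(-3\right)}\right)^{3} = \left(\frac{1}{14} \left(- \frac{1}{3}\right) \left(1 - 21\right)\right)^{3} = \left(\frac{1}{14} \left(- \frac{1}{3}\right) \left(-20\right)\right)^{3} = \left(\frac{10}{21}\right)^{3} = \frac{1000}{9261}$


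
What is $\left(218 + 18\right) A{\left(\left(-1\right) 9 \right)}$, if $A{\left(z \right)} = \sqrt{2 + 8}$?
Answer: $236 \sqrt{10} \approx 746.3$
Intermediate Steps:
$A{\left(z \right)} = \sqrt{10}$
$\left(218 + 18\right) A{\left(\left(-1\right) 9 \right)} = \left(218 + 18\right) \sqrt{10} = 236 \sqrt{10}$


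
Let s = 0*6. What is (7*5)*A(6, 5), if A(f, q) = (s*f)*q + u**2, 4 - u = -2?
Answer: 1260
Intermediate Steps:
s = 0
u = 6 (u = 4 - 1*(-2) = 4 + 2 = 6)
A(f, q) = 36 (A(f, q) = (0*f)*q + 6**2 = 0*q + 36 = 0 + 36 = 36)
(7*5)*A(6, 5) = (7*5)*36 = 35*36 = 1260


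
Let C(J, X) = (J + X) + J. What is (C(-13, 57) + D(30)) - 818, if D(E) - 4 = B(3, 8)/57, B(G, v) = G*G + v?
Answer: -44614/57 ≈ -782.70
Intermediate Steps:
B(G, v) = v + G² (B(G, v) = G² + v = v + G²)
D(E) = 245/57 (D(E) = 4 + (8 + 3²)/57 = 4 + (8 + 9)*(1/57) = 4 + 17*(1/57) = 4 + 17/57 = 245/57)
C(J, X) = X + 2*J
(C(-13, 57) + D(30)) - 818 = ((57 + 2*(-13)) + 245/57) - 818 = ((57 - 26) + 245/57) - 818 = (31 + 245/57) - 818 = 2012/57 - 818 = -44614/57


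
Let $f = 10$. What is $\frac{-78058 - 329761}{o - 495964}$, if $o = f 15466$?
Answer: $\frac{407819}{341304} \approx 1.1949$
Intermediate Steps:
$o = 154660$ ($o = 10 \cdot 15466 = 154660$)
$\frac{-78058 - 329761}{o - 495964} = \frac{-78058 - 329761}{154660 - 495964} = - \frac{407819}{-341304} = \left(-407819\right) \left(- \frac{1}{341304}\right) = \frac{407819}{341304}$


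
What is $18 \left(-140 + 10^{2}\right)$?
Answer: $-720$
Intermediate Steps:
$18 \left(-140 + 10^{2}\right) = 18 \left(-140 + 100\right) = 18 \left(-40\right) = -720$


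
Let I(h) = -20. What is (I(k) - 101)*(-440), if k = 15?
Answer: 53240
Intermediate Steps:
(I(k) - 101)*(-440) = (-20 - 101)*(-440) = -121*(-440) = 53240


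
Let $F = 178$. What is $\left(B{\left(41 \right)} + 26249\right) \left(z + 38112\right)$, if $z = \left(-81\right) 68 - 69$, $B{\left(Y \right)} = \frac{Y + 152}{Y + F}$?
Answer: $\frac{62344911780}{73} \approx 8.5404 \cdot 10^{8}$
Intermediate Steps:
$B{\left(Y \right)} = \frac{152 + Y}{178 + Y}$ ($B{\left(Y \right)} = \frac{Y + 152}{Y + 178} = \frac{152 + Y}{178 + Y}$)
$z = -5577$ ($z = -5508 - 69 = -5577$)
$\left(B{\left(41 \right)} + 26249\right) \left(z + 38112\right) = \left(\frac{152 + 41}{178 + 41} + 26249\right) \left(-5577 + 38112\right) = \left(\frac{1}{219} \cdot 193 + 26249\right) 32535 = \left(\frac{193}{219} + 26249\right) 32535 = \frac{5748724}{219} \cdot 32535 = \frac{62344911780}{73}$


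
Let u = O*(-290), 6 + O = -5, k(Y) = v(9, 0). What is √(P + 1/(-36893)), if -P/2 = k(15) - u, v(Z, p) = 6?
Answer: 3*√963049227371/36893 ≈ 79.800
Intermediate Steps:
k(Y) = 6
O = -11 (O = -6 - 5 = -11)
u = 3190 (u = -11*(-290) = 3190)
P = 6368 (P = -2*(6 - 1*3190) = -2*(6 - 3190) = -2*(-3184) = 6368)
√(P + 1/(-36893)) = √(6368 + 1/(-36893)) = √(6368 - 1/36893) = √(234934623/36893) = 3*√963049227371/36893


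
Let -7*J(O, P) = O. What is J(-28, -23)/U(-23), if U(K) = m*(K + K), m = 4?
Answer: -1/46 ≈ -0.021739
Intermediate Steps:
J(O, P) = -O/7
U(K) = 8*K (U(K) = 4*(K + K) = 4*(2*K) = 8*K)
J(-28, -23)/U(-23) = (-1/7*(-28))/((8*(-23))) = 4/(-184) = 4*(-1/184) = -1/46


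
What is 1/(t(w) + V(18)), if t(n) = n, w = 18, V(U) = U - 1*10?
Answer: 1/26 ≈ 0.038462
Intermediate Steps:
V(U) = -10 + U (V(U) = U - 10 = -10 + U)
1/(t(w) + V(18)) = 1/(18 + (-10 + 18)) = 1/(18 + 8) = 1/26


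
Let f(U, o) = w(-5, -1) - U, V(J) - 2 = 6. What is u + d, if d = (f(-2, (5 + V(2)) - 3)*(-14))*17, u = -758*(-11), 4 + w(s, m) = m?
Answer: 9052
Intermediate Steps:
w(s, m) = -4 + m
u = 8338
V(J) = 8 (V(J) = 2 + 6 = 8)
f(U, o) = -5 - U (f(U, o) = (-4 - 1) - U = -5 - U)
d = 714 (d = ((-5 - 1*(-2))*(-14))*17 = ((-5 + 2)*(-14))*17 = -3*(-14)*17 = 42*17 = 714)
u + d = 8338 + 714 = 9052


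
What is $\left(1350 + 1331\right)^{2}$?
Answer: $7187761$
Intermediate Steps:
$\left(1350 + 1331\right)^{2} = 2681^{2} = 7187761$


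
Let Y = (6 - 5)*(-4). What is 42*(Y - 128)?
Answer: -5544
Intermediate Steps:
Y = -4 (Y = 1*(-4) = -4)
42*(Y - 128) = 42*(-4 - 128) = 42*(-132) = -5544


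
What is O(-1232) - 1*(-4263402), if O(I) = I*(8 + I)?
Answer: 5771370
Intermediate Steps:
O(-1232) - 1*(-4263402) = -1232*(8 - 1232) - 1*(-4263402) = -1232*(-1224) + 4263402 = 1507968 + 4263402 = 5771370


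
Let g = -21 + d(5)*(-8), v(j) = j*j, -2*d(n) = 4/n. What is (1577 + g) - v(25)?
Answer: 4671/5 ≈ 934.20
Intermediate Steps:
d(n) = -2/n
v(j) = j**2
g = -89/5 (g = -21 - 2/5*(-8) = -21 + 16/5 = -89/5 ≈ -17.800)
(1577 + g) - v(25) = (1577 - 89/5) - 1*25**2 = 7796/5 - 1*625 = 7796/5 - 625 = 4671/5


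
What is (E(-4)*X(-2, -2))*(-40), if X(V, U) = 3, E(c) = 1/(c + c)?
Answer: 15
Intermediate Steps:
E(c) = 1/(2*c)
(E(-4)*X(-2, -2))*(-40) = (((1/2)/(-4))*3)*(-40) = (((1/2)*(-1/4))*3)*(-40) = -1/8*3*(-40) = -3/8*(-40) = 15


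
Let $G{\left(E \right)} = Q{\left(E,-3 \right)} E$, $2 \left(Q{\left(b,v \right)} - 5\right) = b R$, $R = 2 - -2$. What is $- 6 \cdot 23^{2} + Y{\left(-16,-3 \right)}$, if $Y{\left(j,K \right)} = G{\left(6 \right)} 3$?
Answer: $-2868$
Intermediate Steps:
$R = 4$ ($R = 2 + 2 = 4$)
$Q{\left(b,v \right)} = 5 + 2 b$ ($Q{\left(b,v \right)} = 5 + \frac{b 4}{2} = 5 + \frac{4 b}{2} = 5 + 2 b$)
$G{\left(E \right)} = E \left(5 + 2 E\right)$ ($G{\left(E \right)} = \left(5 + 2 E\right) E = E \left(5 + 2 E\right)$)
$Y{\left(j,K \right)} = 306$ ($Y{\left(j,K \right)} = 6 \left(5 + 2 \cdot 6\right) 3 = 6 \left(5 + 12\right) 3 = 6 \cdot 17 \cdot 3 = 102 \cdot 3 = 306$)
$- 6 \cdot 23^{2} + Y{\left(-16,-3 \right)} = - 6 \cdot 23^{2} + 306 = \left(-6\right) 529 + 306 = -3174 + 306 = -2868$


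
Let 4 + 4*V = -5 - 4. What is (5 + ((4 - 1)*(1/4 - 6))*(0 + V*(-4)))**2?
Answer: 769129/16 ≈ 48071.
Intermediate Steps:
V = -13/4 (V = -1 + (-5 - 4)/4 = -1 + (1/4)*(-9) = -1 - 9/4 = -13/4 ≈ -3.2500)
(5 + ((4 - 1)*(1/4 - 6))*(0 + V*(-4)))**2 = (5 + ((4 - 1)*(1/4 - 6))*(0 - 13/4*(-4)))**2 = (5 + (3*(1*(1/4) - 6))*(0 + 13))**2 = (5 + (3*(1/4 - 6))*13)**2 = (5 + (3*(-23/4))*13)**2 = (5 - 69/4*13)**2 = (5 - 897/4)**2 = (-877/4)**2 = 769129/16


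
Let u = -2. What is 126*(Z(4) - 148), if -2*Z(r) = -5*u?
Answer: -19278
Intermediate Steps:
Z(r) = -5 (Z(r) = -(-5)*(-2)/2 = -1/2*10 = -5)
126*(Z(4) - 148) = 126*(-5 - 148) = 126*(-153) = -19278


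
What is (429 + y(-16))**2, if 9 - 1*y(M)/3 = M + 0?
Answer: 254016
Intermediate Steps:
y(M) = 27 - 3*M (y(M) = 27 - 3*(M + 0) = 27 - 3*M)
(429 + y(-16))**2 = (429 + (27 - 3*(-16)))**2 = (429 + (27 + 48))**2 = (429 + 75)**2 = 504**2 = 254016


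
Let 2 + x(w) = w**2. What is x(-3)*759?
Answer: 5313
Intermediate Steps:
x(w) = -2 + w**2
x(-3)*759 = (-2 + (-3)**2)*759 = (-2 + 9)*759 = 7*759 = 5313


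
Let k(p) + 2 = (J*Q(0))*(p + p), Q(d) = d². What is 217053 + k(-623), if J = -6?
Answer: 217051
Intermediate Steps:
k(p) = -2 (k(p) = -2 + (-6*0²)*(p + p) = -2 + (-6*0)*(2*p) = -2 + 0*(2*p) = -2 + 0 = -2)
217053 + k(-623) = 217053 - 2 = 217051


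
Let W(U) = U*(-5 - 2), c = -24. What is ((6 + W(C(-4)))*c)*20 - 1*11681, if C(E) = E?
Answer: -28001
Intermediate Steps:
W(U) = -7*U (W(U) = U*(-7) = -7*U)
((6 + W(C(-4)))*c)*20 - 1*11681 = ((6 - 7*(-4))*(-24))*20 - 1*11681 = ((6 + 28)*(-24))*20 - 11681 = (34*(-24))*20 - 11681 = -816*20 - 11681 = -16320 - 11681 = -28001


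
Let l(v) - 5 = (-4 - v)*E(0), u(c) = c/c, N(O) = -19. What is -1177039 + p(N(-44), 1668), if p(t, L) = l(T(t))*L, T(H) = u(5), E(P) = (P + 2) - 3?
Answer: -1160359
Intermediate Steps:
E(P) = -1 + P (E(P) = (2 + P) - 3 = -1 + P)
u(c) = 1
T(H) = 1
l(v) = 9 + v (l(v) = 5 + (-4 - v)*(-1 + 0) = 5 + (-4 - v)*(-1) = 5 + (4 + v) = 9 + v)
p(t, L) = 10*L (p(t, L) = (9 + 1)*L = 10*L)
-1177039 + p(N(-44), 1668) = -1177039 + 10*1668 = -1177039 + 16680 = -1160359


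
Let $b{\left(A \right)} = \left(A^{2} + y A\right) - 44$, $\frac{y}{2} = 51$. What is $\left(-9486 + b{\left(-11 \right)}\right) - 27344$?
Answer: $-37875$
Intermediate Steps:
$y = 102$ ($y = 2 \cdot 51 = 102$)
$b{\left(A \right)} = -44 + A^{2} + 102 A$ ($b{\left(A \right)} = \left(A^{2} + 102 A\right) - 44 = -44 + A^{2} + 102 A$)
$\left(-9486 + b{\left(-11 \right)}\right) - 27344 = \left(-9486 + \left(-44 + \left(-11\right)^{2} + 102 \left(-11\right)\right)\right) - 27344 = \left(-9486 - 1045\right) - 27344 = -10531 - 27344 = -37875$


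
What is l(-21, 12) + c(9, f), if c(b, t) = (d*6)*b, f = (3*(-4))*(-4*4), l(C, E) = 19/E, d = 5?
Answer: 3259/12 ≈ 271.58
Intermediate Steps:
f = 192 (f = -12*(-16) = 192)
c(b, t) = 30*b (c(b, t) = (5*6)*b = 30*b)
l(-21, 12) + c(9, f) = 19/12 + 30*9 = 19*(1/12) + 270 = 19/12 + 270 = 3259/12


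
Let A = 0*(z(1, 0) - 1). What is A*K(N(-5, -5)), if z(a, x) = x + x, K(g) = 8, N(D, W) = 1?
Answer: 0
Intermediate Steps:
z(a, x) = 2*x
A = 0 (A = 0*(2*0 - 1) = 0*(0 - 1) = 0*(-1) = 0)
A*K(N(-5, -5)) = 0*8 = 0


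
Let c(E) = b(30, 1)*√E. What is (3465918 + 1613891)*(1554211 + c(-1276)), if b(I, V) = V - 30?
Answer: 7895095025699 - 294628922*I*√319 ≈ 7.8951e+12 - 5.2622e+9*I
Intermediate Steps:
b(I, V) = -30 + V
c(E) = -29*√E (c(E) = (-30 + 1)*√E = -29*√E)
(3465918 + 1613891)*(1554211 + c(-1276)) = (3465918 + 1613891)*(1554211 - 58*I*√319) = 5079809*(1554211 - 58*I*√319) = 7895095025699 - 294628922*I*√319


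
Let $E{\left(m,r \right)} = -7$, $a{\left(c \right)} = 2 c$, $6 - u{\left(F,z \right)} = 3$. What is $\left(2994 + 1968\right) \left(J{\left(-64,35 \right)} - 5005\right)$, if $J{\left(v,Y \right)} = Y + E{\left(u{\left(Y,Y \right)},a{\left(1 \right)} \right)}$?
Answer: $-24695874$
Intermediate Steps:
$u{\left(F,z \right)} = 3$ ($u{\left(F,z \right)} = 6 - 3 = 3$)
$J{\left(v,Y \right)} = -7 + Y$ ($J{\left(v,Y \right)} = Y - 7 = -7 + Y$)
$\left(2994 + 1968\right) \left(J{\left(-64,35 \right)} - 5005\right) = \left(2994 + 1968\right) \left(\left(-7 + 35\right) - 5005\right) = 4962 \left(28 - 5005\right) = 4962 \left(-4977\right) = -24695874$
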